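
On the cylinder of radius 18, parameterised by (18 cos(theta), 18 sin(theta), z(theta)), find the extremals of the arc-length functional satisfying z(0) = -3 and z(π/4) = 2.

Parameterise the cylinder of radius R = 18 as
    r(θ) = (18 cos θ, 18 sin θ, z(θ)).
The arc-length element is
    ds = sqrt(324 + (dz/dθ)^2) dθ,
so the Lagrangian is L = sqrt(324 + z'^2).
L depends on z' only, not on z or θ, so ∂L/∂z = 0 and
    ∂L/∂z' = z' / sqrt(324 + z'^2).
The Euler-Lagrange equation gives
    d/dθ( z' / sqrt(324 + z'^2) ) = 0,
so z' is constant. Integrating once:
    z(θ) = a θ + b,
a helix on the cylinder (a straight line when the cylinder is unrolled). The constants a, b are determined by the endpoint conditions.
With endpoint conditions z(0) = -3 and z(π/4) = 2: from z(0) = b we get b = -3, and a·π/4 + -3 = 2 gives a = 20/π, so
    z(θ) = (20/π) θ − 3.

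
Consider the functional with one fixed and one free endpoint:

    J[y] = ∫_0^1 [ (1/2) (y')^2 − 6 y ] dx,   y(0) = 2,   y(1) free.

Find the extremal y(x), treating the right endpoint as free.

The Lagrangian L = (1/2) (y')^2 − 6 y gives
    ∂L/∂y = −6,   ∂L/∂y' = y'.
Euler-Lagrange: d/dx(y') − (−6) = 0, i.e. y'' + 6 = 0, so
    y(x) = −(6/2) x^2 + C1 x + C2.
Fixed left endpoint y(0) = 2 ⇒ C2 = 2.
The right endpoint x = 1 is free, so the natural (transversality) condition is ∂L/∂y' |_{x=1} = 0, i.e. y'(1) = 0.
Compute y'(x) = −6 x + C1, so y'(1) = −6 + C1 = 0 ⇒ C1 = 6.
Therefore the extremal is
    y(x) = −3 x^2 + 6 x + 2.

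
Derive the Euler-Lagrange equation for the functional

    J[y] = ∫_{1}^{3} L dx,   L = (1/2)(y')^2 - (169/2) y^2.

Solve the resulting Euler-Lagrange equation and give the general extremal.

The Lagrangian is L = (1/2)(y')^2 - (169/2) y^2.
∂L/∂y = -169y.
∂L/∂y' = y'.
The Euler-Lagrange equation d/dx(∂L/∂y') − ∂L/∂y = 0 becomes:
    y'' + 169 y = 0
General solution: y(x) = A sin(13x) + B cos(13x), where A and B are arbitrary constants fixed by the endpoint conditions.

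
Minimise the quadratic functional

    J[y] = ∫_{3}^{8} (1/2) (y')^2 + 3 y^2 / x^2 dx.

The Lagrangian is L = (1/2) (y')^2 + 3 y^2 / x^2.
Compute ∂L/∂y = 6y/x^2, ∂L/∂y' = y'.
The Euler-Lagrange equation d/dx(∂L/∂y') − ∂L/∂y = 0 reduces to
    y'' − 6/x^2 · y = 0  (x > 0).
Its general solution is
    y(x) = A x^3 + B x^(-2),
with A, B fixed by the endpoint conditions.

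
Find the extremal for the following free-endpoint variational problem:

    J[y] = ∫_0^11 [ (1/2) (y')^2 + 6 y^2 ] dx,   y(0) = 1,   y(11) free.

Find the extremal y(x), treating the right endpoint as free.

The Lagrangian L = (1/2) (y')^2 + 6 y^2 gives
    ∂L/∂y = 12 y,   ∂L/∂y' = y'.
Euler-Lagrange: y'' − 12 y = 0.
With k = sqrt(12), the general solution is
    y(x) = A cosh(sqrt(12) x) + B sinh(sqrt(12) x).
Fixed left endpoint y(0) = 1 ⇒ A = 1.
The right endpoint x = 11 is free, so the natural (transversality) condition is ∂L/∂y' |_{x=11} = 0, i.e. y'(11) = 0.
Compute y'(x) = A k sinh(k x) + B k cosh(k x), so
    y'(11) = A k sinh(k·11) + B k cosh(k·11) = 0
    ⇒ B = −A tanh(k·11) = − tanh(sqrt(12)·11).
Therefore the extremal is
    y(x) = cosh(sqrt(12) x) − tanh(sqrt(12)·11) sinh(sqrt(12) x).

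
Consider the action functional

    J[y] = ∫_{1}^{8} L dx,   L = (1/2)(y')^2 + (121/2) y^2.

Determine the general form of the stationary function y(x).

The Lagrangian is L = (1/2)(y')^2 + (121/2) y^2.
∂L/∂y = 121y.
∂L/∂y' = y'.
The Euler-Lagrange equation d/dx(∂L/∂y') − ∂L/∂y = 0 becomes:
    y'' - 121 y = 0
General solution: y(x) = A e^(11x) + B e^(-11x), where A and B are arbitrary constants fixed by the endpoint conditions.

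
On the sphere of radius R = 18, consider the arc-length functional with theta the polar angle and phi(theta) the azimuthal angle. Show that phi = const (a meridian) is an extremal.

On the sphere of radius R = 18 with spherical coordinates (θ, φ), the induced metric is
    ds^2 = 324(dθ^2 + sin^2(θ) dφ^2).
Using θ as the parameter, the arc-length functional becomes
    J[φ] = ∫ 18 sqrt(1 + sin^2(θ) (dφ/dθ)^2) dθ.
So L = 18 sqrt(1 + sin^2(θ) φ'^2). Compute
    ∂L/∂φ = 0  (L has no explicit φ dependence),
    ∂L/∂φ' = 18 sin^2(θ) φ' / sqrt(1 + sin^2(θ) φ'^2).
For the candidate φ(θ) = c (constant), φ' = 0, so ∂L/∂φ' evaluated along the candidate vanishes, and ∂L/∂φ is identically zero. Hence
    d/dθ(∂L/∂φ') − ∂L/∂φ = 0
is satisfied. Therefore meridians φ = const are extremals of arc length — they are geodesics on the sphere.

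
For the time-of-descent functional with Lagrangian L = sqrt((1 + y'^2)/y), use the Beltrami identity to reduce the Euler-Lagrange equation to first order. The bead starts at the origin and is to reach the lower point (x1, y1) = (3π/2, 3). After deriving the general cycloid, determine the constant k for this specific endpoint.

The Lagrangian L = sqrt((1 + y'^2) / y) has no explicit x dependence, so the Beltrami identity applies:
    L − y' ∂L/∂y' = C.
Compute ∂L/∂y' = y' / sqrt(y (1 + y'^2)).
Substitute:
    sqrt((1 + y'^2)/y) − y'·y' / sqrt(y (1 + y'^2))
    = (1 + y'^2) / sqrt(y (1 + y'^2)) − y'^2 / sqrt(y (1 + y'^2))
    = 1 / sqrt(y (1 + y'^2)) = C.
Squaring and rearranging gives the first integral
    y (1 + y'^2) = 1/C^2 =: k   (constant).
Solving this first-order ODE by the substitution
    y = (k/2)(1 − cos θ)
yields the cycloid parameterisation
    x(θ) = (k/2)(θ − sin θ),   y(θ) = (k/2)(1 − cos θ).
The constant k is fixed by the endpoint condition.
Now fit the given lower endpoint (x1, y1) = (3π/2, 3). At the bottom of the first arch (θ = π), the parametric equations give
    y(π) = (k/2)(1 − cos π) = k,
    x(π) = (k/2)(π − sin π) = kπ/2.
Matching y(π) = 3 gives k = 3, consistent with x(π) = 3π/2. Therefore the specific cycloid is
    x(θ) = (3/2)(θ − sin θ),   y(θ) = (3/2)(1 − cos θ).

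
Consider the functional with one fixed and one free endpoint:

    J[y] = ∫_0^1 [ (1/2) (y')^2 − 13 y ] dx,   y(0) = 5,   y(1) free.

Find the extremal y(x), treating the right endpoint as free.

The Lagrangian L = (1/2) (y')^2 − 13 y gives
    ∂L/∂y = −13,   ∂L/∂y' = y'.
Euler-Lagrange: d/dx(y') − (−13) = 0, i.e. y'' + 13 = 0, so
    y(x) = −(13/2) x^2 + C1 x + C2.
Fixed left endpoint y(0) = 5 ⇒ C2 = 5.
The right endpoint x = 1 is free, so the natural (transversality) condition is ∂L/∂y' |_{x=1} = 0, i.e. y'(1) = 0.
Compute y'(x) = −13 x + C1, so y'(1) = −13 + C1 = 0 ⇒ C1 = 13.
Therefore the extremal is
    y(x) = −(13/2) x^2 + 13 x + 5.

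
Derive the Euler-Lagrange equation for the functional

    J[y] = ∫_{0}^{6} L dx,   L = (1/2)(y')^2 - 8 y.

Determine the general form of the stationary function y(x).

The Lagrangian is L = (1/2)(y')^2 - 8 y.
∂L/∂y = -8.
∂L/∂y' = y'.
The Euler-Lagrange equation d/dx(∂L/∂y') − ∂L/∂y = 0 becomes:
    y'' + 8 = 0
General solution: y(x) = -4 x^2 + A x + B, where A and B are arbitrary constants fixed by the endpoint conditions.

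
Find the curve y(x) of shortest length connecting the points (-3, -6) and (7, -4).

Arc-length functional: J[y] = ∫ sqrt(1 + (y')^2) dx.
Lagrangian L = sqrt(1 + (y')^2) has no explicit y dependence, so ∂L/∂y = 0 and the Euler-Lagrange equation gives
    d/dx( y' / sqrt(1 + (y')^2) ) = 0  ⇒  y' / sqrt(1 + (y')^2) = const.
Hence y' is constant, so y(x) is affine.
Fitting the endpoints (-3, -6) and (7, -4):
    slope m = ((-4) − (-6)) / (7 − (-3)) = 1/5,
    intercept c = (-6) − m·(-3) = -27/5.
Extremal: y(x) = (1/5) x - 27/5.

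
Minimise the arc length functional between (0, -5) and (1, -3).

Arc-length functional: J[y] = ∫ sqrt(1 + (y')^2) dx.
Lagrangian L = sqrt(1 + (y')^2) has no explicit y dependence, so ∂L/∂y = 0 and the Euler-Lagrange equation gives
    d/dx( y' / sqrt(1 + (y')^2) ) = 0  ⇒  y' / sqrt(1 + (y')^2) = const.
Hence y' is constant, so y(x) is affine.
Fitting the endpoints (0, -5) and (1, -3):
    slope m = ((-3) − (-5)) / (1 − 0) = 2,
    intercept c = (-5) − m·0 = -5.
Extremal: y(x) = 2 x - 5.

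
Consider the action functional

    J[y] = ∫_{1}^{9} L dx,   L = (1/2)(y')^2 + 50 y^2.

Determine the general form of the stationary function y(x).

The Lagrangian is L = (1/2)(y')^2 + 50 y^2.
∂L/∂y = 100y.
∂L/∂y' = y'.
The Euler-Lagrange equation d/dx(∂L/∂y') − ∂L/∂y = 0 becomes:
    y'' - 100 y = 0
General solution: y(x) = A e^(10x) + B e^(-10x), where A and B are arbitrary constants fixed by the endpoint conditions.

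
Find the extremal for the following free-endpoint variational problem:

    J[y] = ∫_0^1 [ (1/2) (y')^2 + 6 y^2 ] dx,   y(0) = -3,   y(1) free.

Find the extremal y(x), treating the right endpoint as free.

The Lagrangian L = (1/2) (y')^2 + 6 y^2 gives
    ∂L/∂y = 12 y,   ∂L/∂y' = y'.
Euler-Lagrange: y'' − 12 y = 0.
With k = sqrt(12), the general solution is
    y(x) = A cosh(sqrt(12) x) + B sinh(sqrt(12) x).
Fixed left endpoint y(0) = -3 ⇒ A = -3.
The right endpoint x = 1 is free, so the natural (transversality) condition is ∂L/∂y' |_{x=1} = 0, i.e. y'(1) = 0.
Compute y'(x) = A k sinh(k x) + B k cosh(k x), so
    y'(1) = A k sinh(k·1) + B k cosh(k·1) = 0
    ⇒ B = −A tanh(k·1) = 3 tanh(sqrt(12)·1).
Therefore the extremal is
    y(x) = −3 cosh(sqrt(12) x) + 3 tanh(sqrt(12)·1) sinh(sqrt(12) x).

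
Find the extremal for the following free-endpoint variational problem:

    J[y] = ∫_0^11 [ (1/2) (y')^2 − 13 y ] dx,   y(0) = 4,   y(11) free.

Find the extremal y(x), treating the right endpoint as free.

The Lagrangian L = (1/2) (y')^2 − 13 y gives
    ∂L/∂y = −13,   ∂L/∂y' = y'.
Euler-Lagrange: d/dx(y') − (−13) = 0, i.e. y'' + 13 = 0, so
    y(x) = −(13/2) x^2 + C1 x + C2.
Fixed left endpoint y(0) = 4 ⇒ C2 = 4.
The right endpoint x = 11 is free, so the natural (transversality) condition is ∂L/∂y' |_{x=11} = 0, i.e. y'(11) = 0.
Compute y'(x) = −13 x + C1, so y'(11) = −143 + C1 = 0 ⇒ C1 = 143.
Therefore the extremal is
    y(x) = −(13/2) x^2 + 143 x + 4.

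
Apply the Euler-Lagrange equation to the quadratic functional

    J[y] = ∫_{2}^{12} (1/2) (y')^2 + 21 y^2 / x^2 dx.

The Lagrangian is L = (1/2) (y')^2 + 21 y^2 / x^2.
Compute ∂L/∂y = 42y/x^2, ∂L/∂y' = y'.
The Euler-Lagrange equation d/dx(∂L/∂y') − ∂L/∂y = 0 reduces to
    y'' − 42/x^2 · y = 0  (x > 0).
Its general solution is
    y(x) = A x^7 + B x^(-6),
with A, B fixed by the endpoint conditions.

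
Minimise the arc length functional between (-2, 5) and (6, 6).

Arc-length functional: J[y] = ∫ sqrt(1 + (y')^2) dx.
Lagrangian L = sqrt(1 + (y')^2) has no explicit y dependence, so ∂L/∂y = 0 and the Euler-Lagrange equation gives
    d/dx( y' / sqrt(1 + (y')^2) ) = 0  ⇒  y' / sqrt(1 + (y')^2) = const.
Hence y' is constant, so y(x) is affine.
Fitting the endpoints (-2, 5) and (6, 6):
    slope m = (6 − 5) / (6 − (-2)) = 1/8,
    intercept c = 5 − m·(-2) = 21/4.
Extremal: y(x) = (1/8) x + 21/4.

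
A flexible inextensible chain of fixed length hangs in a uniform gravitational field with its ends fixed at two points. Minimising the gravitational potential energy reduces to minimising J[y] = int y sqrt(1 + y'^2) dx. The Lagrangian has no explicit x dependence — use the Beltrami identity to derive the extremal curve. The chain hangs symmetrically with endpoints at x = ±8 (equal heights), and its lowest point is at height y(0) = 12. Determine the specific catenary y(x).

The Lagrangian L(y, y') = y sqrt(1 + y'^2) has no explicit x dependence, so the Beltrami identity applies:
    L − y' ∂L/∂y' = C.
Compute ∂L/∂y' = y · y' / sqrt(1 + y'^2). Then
    L − y' ∂L/∂y'
    = y sqrt(1 + y'^2) − y · y'^2 / sqrt(1 + y'^2)
    = y (1 + y'^2 − y'^2) / sqrt(1 + y'^2)
    = y / sqrt(1 + y'^2) = C.
Squaring gives y^2 = C^2 (1 + y'^2), i.e.
    y'^2 = y^2 / C^2 − 1.
Separating variables,
    dy / sqrt(y^2 − C^2) = dx / C,
and integrating gives arccosh(y / C) = (x − a)/C, so
    y(x) = C cosh((x − a)/C),
the catenary. The constants C and a are fixed by the two endpoint conditions (and, for the hanging-chain problem, the length constraint selects C).
Now fit the given data. The endpoints x = ±8 are symmetric at equal height, so the catenary is even about its minimum: a = 0 and y(x) = C cosh(x/C). The lowest point is y(0) = C cosh(0) = C, and we are told y(0) = 12, so C = 12. Therefore
    y(x) = 12 cosh(x/12),
and at the endpoints
    y(±8) = 12 cosh(8/12).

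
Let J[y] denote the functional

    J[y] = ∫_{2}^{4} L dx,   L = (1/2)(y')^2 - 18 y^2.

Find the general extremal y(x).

The Lagrangian is L = (1/2)(y')^2 - 18 y^2.
∂L/∂y = -36y.
∂L/∂y' = y'.
The Euler-Lagrange equation d/dx(∂L/∂y') − ∂L/∂y = 0 becomes:
    y'' + 36 y = 0
General solution: y(x) = A sin(6x) + B cos(6x), where A and B are arbitrary constants fixed by the endpoint conditions.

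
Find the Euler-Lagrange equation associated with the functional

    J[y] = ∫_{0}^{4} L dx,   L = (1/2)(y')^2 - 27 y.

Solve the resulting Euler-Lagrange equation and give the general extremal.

The Lagrangian is L = (1/2)(y')^2 - 27 y.
∂L/∂y = -27.
∂L/∂y' = y'.
The Euler-Lagrange equation d/dx(∂L/∂y') − ∂L/∂y = 0 becomes:
    y'' + 27 = 0
General solution: y(x) = -(27/2) x^2 + A x + B, where A and B are arbitrary constants fixed by the endpoint conditions.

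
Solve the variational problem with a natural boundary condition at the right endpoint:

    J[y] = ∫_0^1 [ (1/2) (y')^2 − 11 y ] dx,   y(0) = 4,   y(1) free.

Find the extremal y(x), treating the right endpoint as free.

The Lagrangian L = (1/2) (y')^2 − 11 y gives
    ∂L/∂y = −11,   ∂L/∂y' = y'.
Euler-Lagrange: d/dx(y') − (−11) = 0, i.e. y'' + 11 = 0, so
    y(x) = −(11/2) x^2 + C1 x + C2.
Fixed left endpoint y(0) = 4 ⇒ C2 = 4.
The right endpoint x = 1 is free, so the natural (transversality) condition is ∂L/∂y' |_{x=1} = 0, i.e. y'(1) = 0.
Compute y'(x) = −11 x + C1, so y'(1) = −11 + C1 = 0 ⇒ C1 = 11.
Therefore the extremal is
    y(x) = −(11/2) x^2 + 11 x + 4.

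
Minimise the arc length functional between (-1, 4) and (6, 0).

Arc-length functional: J[y] = ∫ sqrt(1 + (y')^2) dx.
Lagrangian L = sqrt(1 + (y')^2) has no explicit y dependence, so ∂L/∂y = 0 and the Euler-Lagrange equation gives
    d/dx( y' / sqrt(1 + (y')^2) ) = 0  ⇒  y' / sqrt(1 + (y')^2) = const.
Hence y' is constant, so y(x) is affine.
Fitting the endpoints (-1, 4) and (6, 0):
    slope m = (0 − 4) / (6 − (-1)) = -4/7,
    intercept c = 4 − m·(-1) = 24/7.
Extremal: y(x) = (-4/7) x + 24/7.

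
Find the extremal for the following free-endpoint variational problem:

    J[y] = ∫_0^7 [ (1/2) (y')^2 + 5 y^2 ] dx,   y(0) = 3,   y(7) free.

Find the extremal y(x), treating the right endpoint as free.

The Lagrangian L = (1/2) (y')^2 + 5 y^2 gives
    ∂L/∂y = 10 y,   ∂L/∂y' = y'.
Euler-Lagrange: y'' − 10 y = 0.
With k = sqrt(10), the general solution is
    y(x) = A cosh(sqrt(10) x) + B sinh(sqrt(10) x).
Fixed left endpoint y(0) = 3 ⇒ A = 3.
The right endpoint x = 7 is free, so the natural (transversality) condition is ∂L/∂y' |_{x=7} = 0, i.e. y'(7) = 0.
Compute y'(x) = A k sinh(k x) + B k cosh(k x), so
    y'(7) = A k sinh(k·7) + B k cosh(k·7) = 0
    ⇒ B = −A tanh(k·7) = − 3 tanh(sqrt(10)·7).
Therefore the extremal is
    y(x) = 3 cosh(sqrt(10) x) − 3 tanh(sqrt(10)·7) sinh(sqrt(10) x).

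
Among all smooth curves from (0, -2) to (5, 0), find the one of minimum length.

Arc-length functional: J[y] = ∫ sqrt(1 + (y')^2) dx.
Lagrangian L = sqrt(1 + (y')^2) has no explicit y dependence, so ∂L/∂y = 0 and the Euler-Lagrange equation gives
    d/dx( y' / sqrt(1 + (y')^2) ) = 0  ⇒  y' / sqrt(1 + (y')^2) = const.
Hence y' is constant, so y(x) is affine.
Fitting the endpoints (0, -2) and (5, 0):
    slope m = (0 − (-2)) / (5 − 0) = 2/5,
    intercept c = (-2) − m·0 = -2.
Extremal: y(x) = (2/5) x - 2.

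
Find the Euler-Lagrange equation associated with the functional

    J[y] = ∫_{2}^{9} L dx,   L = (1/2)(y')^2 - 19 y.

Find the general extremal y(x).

The Lagrangian is L = (1/2)(y')^2 - 19 y.
∂L/∂y = -19.
∂L/∂y' = y'.
The Euler-Lagrange equation d/dx(∂L/∂y') − ∂L/∂y = 0 becomes:
    y'' + 19 = 0
General solution: y(x) = -(19/2) x^2 + A x + B, where A and B are arbitrary constants fixed by the endpoint conditions.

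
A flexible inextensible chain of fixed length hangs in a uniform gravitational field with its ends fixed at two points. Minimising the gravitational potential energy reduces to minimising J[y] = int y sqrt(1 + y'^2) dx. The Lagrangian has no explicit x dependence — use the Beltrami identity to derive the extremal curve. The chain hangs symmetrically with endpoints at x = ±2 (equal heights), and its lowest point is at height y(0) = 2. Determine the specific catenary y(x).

The Lagrangian L(y, y') = y sqrt(1 + y'^2) has no explicit x dependence, so the Beltrami identity applies:
    L − y' ∂L/∂y' = C.
Compute ∂L/∂y' = y · y' / sqrt(1 + y'^2). Then
    L − y' ∂L/∂y'
    = y sqrt(1 + y'^2) − y · y'^2 / sqrt(1 + y'^2)
    = y (1 + y'^2 − y'^2) / sqrt(1 + y'^2)
    = y / sqrt(1 + y'^2) = C.
Squaring gives y^2 = C^2 (1 + y'^2), i.e.
    y'^2 = y^2 / C^2 − 1.
Separating variables,
    dy / sqrt(y^2 − C^2) = dx / C,
and integrating gives arccosh(y / C) = (x − a)/C, so
    y(x) = C cosh((x − a)/C),
the catenary. The constants C and a are fixed by the two endpoint conditions (and, for the hanging-chain problem, the length constraint selects C).
Now fit the given data. The endpoints x = ±2 are symmetric at equal height, so the catenary is even about its minimum: a = 0 and y(x) = C cosh(x/C). The lowest point is y(0) = C cosh(0) = C, and we are told y(0) = 2, so C = 2. Therefore
    y(x) = 2 cosh(x/2),
and at the endpoints
    y(±2) = 2 cosh(2/2).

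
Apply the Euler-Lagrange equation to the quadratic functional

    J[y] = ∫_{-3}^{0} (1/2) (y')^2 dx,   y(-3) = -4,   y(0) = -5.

The Lagrangian is L = (1/2) (y')^2.
Compute ∂L/∂y = 0, ∂L/∂y' = y'.
The Euler-Lagrange equation d/dx(∂L/∂y') − ∂L/∂y = 0 reduces to
    y'' = 0.
Its general solution is
    y(x) = A x + B,
with A, B fixed by the endpoint conditions.
Applying the endpoint conditions y(-3) = -4 and y(0) = -5: solve A·-3 + B = -4 and A·0 + B = -5. Subtracting gives A(0 − -3) = -5 − -4, so A = -1/3, and B = -4 − A·-3 = -5. Therefore
    y(x) = (-1/3) x - 5.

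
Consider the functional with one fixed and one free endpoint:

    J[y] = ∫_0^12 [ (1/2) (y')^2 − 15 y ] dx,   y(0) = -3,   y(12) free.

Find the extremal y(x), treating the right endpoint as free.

The Lagrangian L = (1/2) (y')^2 − 15 y gives
    ∂L/∂y = −15,   ∂L/∂y' = y'.
Euler-Lagrange: d/dx(y') − (−15) = 0, i.e. y'' + 15 = 0, so
    y(x) = −(15/2) x^2 + C1 x + C2.
Fixed left endpoint y(0) = -3 ⇒ C2 = -3.
The right endpoint x = 12 is free, so the natural (transversality) condition is ∂L/∂y' |_{x=12} = 0, i.e. y'(12) = 0.
Compute y'(x) = −15 x + C1, so y'(12) = −180 + C1 = 0 ⇒ C1 = 180.
Therefore the extremal is
    y(x) = −(15/2) x^2 + 180 x − 3.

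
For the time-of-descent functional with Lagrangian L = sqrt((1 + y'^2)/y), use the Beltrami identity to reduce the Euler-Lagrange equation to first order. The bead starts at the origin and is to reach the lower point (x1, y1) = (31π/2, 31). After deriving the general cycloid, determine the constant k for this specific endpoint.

The Lagrangian L = sqrt((1 + y'^2) / y) has no explicit x dependence, so the Beltrami identity applies:
    L − y' ∂L/∂y' = C.
Compute ∂L/∂y' = y' / sqrt(y (1 + y'^2)).
Substitute:
    sqrt((1 + y'^2)/y) − y'·y' / sqrt(y (1 + y'^2))
    = (1 + y'^2) / sqrt(y (1 + y'^2)) − y'^2 / sqrt(y (1 + y'^2))
    = 1 / sqrt(y (1 + y'^2)) = C.
Squaring and rearranging gives the first integral
    y (1 + y'^2) = 1/C^2 =: k   (constant).
Solving this first-order ODE by the substitution
    y = (k/2)(1 − cos θ)
yields the cycloid parameterisation
    x(θ) = (k/2)(θ − sin θ),   y(θ) = (k/2)(1 − cos θ).
The constant k is fixed by the endpoint condition.
Now fit the given lower endpoint (x1, y1) = (31π/2, 31). At the bottom of the first arch (θ = π), the parametric equations give
    y(π) = (k/2)(1 − cos π) = k,
    x(π) = (k/2)(π − sin π) = kπ/2.
Matching y(π) = 31 gives k = 31, consistent with x(π) = 31π/2. Therefore the specific cycloid is
    x(θ) = (31/2)(θ − sin θ),   y(θ) = (31/2)(1 − cos θ).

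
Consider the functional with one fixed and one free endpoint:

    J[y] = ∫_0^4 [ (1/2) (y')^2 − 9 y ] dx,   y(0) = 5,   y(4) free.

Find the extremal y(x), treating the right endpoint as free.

The Lagrangian L = (1/2) (y')^2 − 9 y gives
    ∂L/∂y = −9,   ∂L/∂y' = y'.
Euler-Lagrange: d/dx(y') − (−9) = 0, i.e. y'' + 9 = 0, so
    y(x) = −(9/2) x^2 + C1 x + C2.
Fixed left endpoint y(0) = 5 ⇒ C2 = 5.
The right endpoint x = 4 is free, so the natural (transversality) condition is ∂L/∂y' |_{x=4} = 0, i.e. y'(4) = 0.
Compute y'(x) = −9 x + C1, so y'(4) = −36 + C1 = 0 ⇒ C1 = 36.
Therefore the extremal is
    y(x) = −(9/2) x^2 + 36 x + 5.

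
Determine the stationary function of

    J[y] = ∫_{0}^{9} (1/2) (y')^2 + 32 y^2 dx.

The Lagrangian is L = (1/2) (y')^2 + 32 y^2.
Compute ∂L/∂y = 64y, ∂L/∂y' = y'.
The Euler-Lagrange equation d/dx(∂L/∂y') − ∂L/∂y = 0 reduces to
    y'' − 64 y = 0.
Its general solution is
    y(x) = A e^(8x) + B e^(−8x),
with A, B fixed by the endpoint conditions.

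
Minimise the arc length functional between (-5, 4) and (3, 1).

Arc-length functional: J[y] = ∫ sqrt(1 + (y')^2) dx.
Lagrangian L = sqrt(1 + (y')^2) has no explicit y dependence, so ∂L/∂y = 0 and the Euler-Lagrange equation gives
    d/dx( y' / sqrt(1 + (y')^2) ) = 0  ⇒  y' / sqrt(1 + (y')^2) = const.
Hence y' is constant, so y(x) is affine.
Fitting the endpoints (-5, 4) and (3, 1):
    slope m = (1 − 4) / (3 − (-5)) = -3/8,
    intercept c = 4 − m·(-5) = 17/8.
Extremal: y(x) = (-3/8) x + 17/8.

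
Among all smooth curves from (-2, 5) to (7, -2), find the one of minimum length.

Arc-length functional: J[y] = ∫ sqrt(1 + (y')^2) dx.
Lagrangian L = sqrt(1 + (y')^2) has no explicit y dependence, so ∂L/∂y = 0 and the Euler-Lagrange equation gives
    d/dx( y' / sqrt(1 + (y')^2) ) = 0  ⇒  y' / sqrt(1 + (y')^2) = const.
Hence y' is constant, so y(x) is affine.
Fitting the endpoints (-2, 5) and (7, -2):
    slope m = ((-2) − 5) / (7 − (-2)) = -7/9,
    intercept c = 5 − m·(-2) = 31/9.
Extremal: y(x) = (-7/9) x + 31/9.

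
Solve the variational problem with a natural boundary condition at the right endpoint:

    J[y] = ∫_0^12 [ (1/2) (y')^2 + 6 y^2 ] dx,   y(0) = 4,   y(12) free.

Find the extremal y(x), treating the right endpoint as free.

The Lagrangian L = (1/2) (y')^2 + 6 y^2 gives
    ∂L/∂y = 12 y,   ∂L/∂y' = y'.
Euler-Lagrange: y'' − 12 y = 0.
With k = sqrt(12), the general solution is
    y(x) = A cosh(sqrt(12) x) + B sinh(sqrt(12) x).
Fixed left endpoint y(0) = 4 ⇒ A = 4.
The right endpoint x = 12 is free, so the natural (transversality) condition is ∂L/∂y' |_{x=12} = 0, i.e. y'(12) = 0.
Compute y'(x) = A k sinh(k x) + B k cosh(k x), so
    y'(12) = A k sinh(k·12) + B k cosh(k·12) = 0
    ⇒ B = −A tanh(k·12) = − 4 tanh(sqrt(12)·12).
Therefore the extremal is
    y(x) = 4 cosh(sqrt(12) x) − 4 tanh(sqrt(12)·12) sinh(sqrt(12) x).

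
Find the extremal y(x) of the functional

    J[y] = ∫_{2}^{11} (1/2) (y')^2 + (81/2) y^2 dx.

The Lagrangian is L = (1/2) (y')^2 + (81/2) y^2.
Compute ∂L/∂y = 81y, ∂L/∂y' = y'.
The Euler-Lagrange equation d/dx(∂L/∂y') − ∂L/∂y = 0 reduces to
    y'' − 81 y = 0.
Its general solution is
    y(x) = A e^(9x) + B e^(−9x),
with A, B fixed by the endpoint conditions.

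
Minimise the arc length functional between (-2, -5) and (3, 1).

Arc-length functional: J[y] = ∫ sqrt(1 + (y')^2) dx.
Lagrangian L = sqrt(1 + (y')^2) has no explicit y dependence, so ∂L/∂y = 0 and the Euler-Lagrange equation gives
    d/dx( y' / sqrt(1 + (y')^2) ) = 0  ⇒  y' / sqrt(1 + (y')^2) = const.
Hence y' is constant, so y(x) is affine.
Fitting the endpoints (-2, -5) and (3, 1):
    slope m = (1 − (-5)) / (3 − (-2)) = 6/5,
    intercept c = (-5) − m·(-2) = -13/5.
Extremal: y(x) = (6/5) x - 13/5.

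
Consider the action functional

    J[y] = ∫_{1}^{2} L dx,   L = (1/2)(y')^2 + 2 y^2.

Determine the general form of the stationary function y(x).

The Lagrangian is L = (1/2)(y')^2 + 2 y^2.
∂L/∂y = 4y.
∂L/∂y' = y'.
The Euler-Lagrange equation d/dx(∂L/∂y') − ∂L/∂y = 0 becomes:
    y'' - 4 y = 0
General solution: y(x) = A e^(2x) + B e^(-2x), where A and B are arbitrary constants fixed by the endpoint conditions.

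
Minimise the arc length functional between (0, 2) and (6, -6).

Arc-length functional: J[y] = ∫ sqrt(1 + (y')^2) dx.
Lagrangian L = sqrt(1 + (y')^2) has no explicit y dependence, so ∂L/∂y = 0 and the Euler-Lagrange equation gives
    d/dx( y' / sqrt(1 + (y')^2) ) = 0  ⇒  y' / sqrt(1 + (y')^2) = const.
Hence y' is constant, so y(x) is affine.
Fitting the endpoints (0, 2) and (6, -6):
    slope m = ((-6) − 2) / (6 − 0) = -4/3,
    intercept c = 2 − m·0 = 2.
Extremal: y(x) = (-4/3) x + 2.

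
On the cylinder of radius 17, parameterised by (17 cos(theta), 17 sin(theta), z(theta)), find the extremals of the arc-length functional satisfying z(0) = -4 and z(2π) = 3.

Parameterise the cylinder of radius R = 17 as
    r(θ) = (17 cos θ, 17 sin θ, z(θ)).
The arc-length element is
    ds = sqrt(289 + (dz/dθ)^2) dθ,
so the Lagrangian is L = sqrt(289 + z'^2).
L depends on z' only, not on z or θ, so ∂L/∂z = 0 and
    ∂L/∂z' = z' / sqrt(289 + z'^2).
The Euler-Lagrange equation gives
    d/dθ( z' / sqrt(289 + z'^2) ) = 0,
so z' is constant. Integrating once:
    z(θ) = a θ + b,
a helix on the cylinder (a straight line when the cylinder is unrolled). The constants a, b are determined by the endpoint conditions.
With endpoint conditions z(0) = -4 and z(2π) = 3: from z(0) = b we get b = -4, and a·2π + -4 = 3 gives a = 7/(2π), so
    z(θ) = (7/(2π)) θ − 4.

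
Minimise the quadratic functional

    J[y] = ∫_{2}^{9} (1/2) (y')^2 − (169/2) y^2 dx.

The Lagrangian is L = (1/2) (y')^2 − (169/2) y^2.
Compute ∂L/∂y = -169y, ∂L/∂y' = y'.
The Euler-Lagrange equation d/dx(∂L/∂y') − ∂L/∂y = 0 reduces to
    y'' + 169 y = 0.
Its general solution is
    y(x) = A sin(13x) + B cos(13x),
with A, B fixed by the endpoint conditions.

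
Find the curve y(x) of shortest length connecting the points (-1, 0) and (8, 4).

Arc-length functional: J[y] = ∫ sqrt(1 + (y')^2) dx.
Lagrangian L = sqrt(1 + (y')^2) has no explicit y dependence, so ∂L/∂y = 0 and the Euler-Lagrange equation gives
    d/dx( y' / sqrt(1 + (y')^2) ) = 0  ⇒  y' / sqrt(1 + (y')^2) = const.
Hence y' is constant, so y(x) is affine.
Fitting the endpoints (-1, 0) and (8, 4):
    slope m = (4 − 0) / (8 − (-1)) = 4/9,
    intercept c = 0 − m·(-1) = 4/9.
Extremal: y(x) = (4/9) x + 4/9.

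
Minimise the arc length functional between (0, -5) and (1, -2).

Arc-length functional: J[y] = ∫ sqrt(1 + (y')^2) dx.
Lagrangian L = sqrt(1 + (y')^2) has no explicit y dependence, so ∂L/∂y = 0 and the Euler-Lagrange equation gives
    d/dx( y' / sqrt(1 + (y')^2) ) = 0  ⇒  y' / sqrt(1 + (y')^2) = const.
Hence y' is constant, so y(x) is affine.
Fitting the endpoints (0, -5) and (1, -2):
    slope m = ((-2) − (-5)) / (1 − 0) = 3,
    intercept c = (-5) − m·0 = -5.
Extremal: y(x) = 3 x - 5.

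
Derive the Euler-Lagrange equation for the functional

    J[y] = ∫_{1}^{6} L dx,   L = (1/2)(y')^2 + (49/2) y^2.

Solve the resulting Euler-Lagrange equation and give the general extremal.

The Lagrangian is L = (1/2)(y')^2 + (49/2) y^2.
∂L/∂y = 49y.
∂L/∂y' = y'.
The Euler-Lagrange equation d/dx(∂L/∂y') − ∂L/∂y = 0 becomes:
    y'' - 49 y = 0
General solution: y(x) = A e^(7x) + B e^(-7x), where A and B are arbitrary constants fixed by the endpoint conditions.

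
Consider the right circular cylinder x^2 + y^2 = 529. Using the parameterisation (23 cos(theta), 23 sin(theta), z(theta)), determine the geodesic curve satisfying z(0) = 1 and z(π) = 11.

Parameterise the cylinder of radius R = 23 as
    r(θ) = (23 cos θ, 23 sin θ, z(θ)).
The arc-length element is
    ds = sqrt(529 + (dz/dθ)^2) dθ,
so the Lagrangian is L = sqrt(529 + z'^2).
L depends on z' only, not on z or θ, so ∂L/∂z = 0 and
    ∂L/∂z' = z' / sqrt(529 + z'^2).
The Euler-Lagrange equation gives
    d/dθ( z' / sqrt(529 + z'^2) ) = 0,
so z' is constant. Integrating once:
    z(θ) = a θ + b,
a helix on the cylinder (a straight line when the cylinder is unrolled). The constants a, b are determined by the endpoint conditions.
With endpoint conditions z(0) = 1 and z(π) = 11: from z(0) = b we get b = 1, and a·π + 1 = 11 gives a = 10/π, so
    z(θ) = (10/π) θ + 1.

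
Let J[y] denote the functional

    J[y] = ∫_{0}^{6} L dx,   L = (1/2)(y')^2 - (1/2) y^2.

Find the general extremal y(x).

The Lagrangian is L = (1/2)(y')^2 - (1/2) y^2.
∂L/∂y = -y.
∂L/∂y' = y'.
The Euler-Lagrange equation d/dx(∂L/∂y') − ∂L/∂y = 0 becomes:
    y'' + y = 0
General solution: y(x) = A sin(x) + B cos(x), where A and B are arbitrary constants fixed by the endpoint conditions.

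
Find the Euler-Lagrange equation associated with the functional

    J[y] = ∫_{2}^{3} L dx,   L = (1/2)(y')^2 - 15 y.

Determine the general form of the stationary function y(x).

The Lagrangian is L = (1/2)(y')^2 - 15 y.
∂L/∂y = -15.
∂L/∂y' = y'.
The Euler-Lagrange equation d/dx(∂L/∂y') − ∂L/∂y = 0 becomes:
    y'' + 15 = 0
General solution: y(x) = -(15/2) x^2 + A x + B, where A and B are arbitrary constants fixed by the endpoint conditions.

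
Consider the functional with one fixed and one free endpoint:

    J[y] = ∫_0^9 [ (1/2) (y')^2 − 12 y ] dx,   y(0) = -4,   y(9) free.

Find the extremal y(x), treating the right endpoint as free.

The Lagrangian L = (1/2) (y')^2 − 12 y gives
    ∂L/∂y = −12,   ∂L/∂y' = y'.
Euler-Lagrange: d/dx(y') − (−12) = 0, i.e. y'' + 12 = 0, so
    y(x) = −(12/2) x^2 + C1 x + C2.
Fixed left endpoint y(0) = -4 ⇒ C2 = -4.
The right endpoint x = 9 is free, so the natural (transversality) condition is ∂L/∂y' |_{x=9} = 0, i.e. y'(9) = 0.
Compute y'(x) = −12 x + C1, so y'(9) = −108 + C1 = 0 ⇒ C1 = 108.
Therefore the extremal is
    y(x) = −6 x^2 + 108 x − 4.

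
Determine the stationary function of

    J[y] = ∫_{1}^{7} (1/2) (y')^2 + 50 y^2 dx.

The Lagrangian is L = (1/2) (y')^2 + 50 y^2.
Compute ∂L/∂y = 100y, ∂L/∂y' = y'.
The Euler-Lagrange equation d/dx(∂L/∂y') − ∂L/∂y = 0 reduces to
    y'' − 100 y = 0.
Its general solution is
    y(x) = A e^(10x) + B e^(−10x),
with A, B fixed by the endpoint conditions.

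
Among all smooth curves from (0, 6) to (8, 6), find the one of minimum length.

Arc-length functional: J[y] = ∫ sqrt(1 + (y')^2) dx.
Lagrangian L = sqrt(1 + (y')^2) has no explicit y dependence, so ∂L/∂y = 0 and the Euler-Lagrange equation gives
    d/dx( y' / sqrt(1 + (y')^2) ) = 0  ⇒  y' / sqrt(1 + (y')^2) = const.
Hence y' is constant, so y(x) is affine.
Fitting the endpoints (0, 6) and (8, 6):
    slope m = (6 − 6) / (8 − 0) = 0,
    intercept c = 6 − m·0 = 6.
Extremal: y(x) = 6.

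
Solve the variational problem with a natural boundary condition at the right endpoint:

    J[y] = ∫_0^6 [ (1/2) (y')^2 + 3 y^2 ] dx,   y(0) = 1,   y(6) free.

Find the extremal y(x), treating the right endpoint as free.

The Lagrangian L = (1/2) (y')^2 + 3 y^2 gives
    ∂L/∂y = 6 y,   ∂L/∂y' = y'.
Euler-Lagrange: y'' − 6 y = 0.
With k = sqrt(6), the general solution is
    y(x) = A cosh(sqrt(6) x) + B sinh(sqrt(6) x).
Fixed left endpoint y(0) = 1 ⇒ A = 1.
The right endpoint x = 6 is free, so the natural (transversality) condition is ∂L/∂y' |_{x=6} = 0, i.e. y'(6) = 0.
Compute y'(x) = A k sinh(k x) + B k cosh(k x), so
    y'(6) = A k sinh(k·6) + B k cosh(k·6) = 0
    ⇒ B = −A tanh(k·6) = − tanh(sqrt(6)·6).
Therefore the extremal is
    y(x) = cosh(sqrt(6) x) − tanh(sqrt(6)·6) sinh(sqrt(6) x).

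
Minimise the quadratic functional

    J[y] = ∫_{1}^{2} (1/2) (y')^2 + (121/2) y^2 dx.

The Lagrangian is L = (1/2) (y')^2 + (121/2) y^2.
Compute ∂L/∂y = 121y, ∂L/∂y' = y'.
The Euler-Lagrange equation d/dx(∂L/∂y') − ∂L/∂y = 0 reduces to
    y'' − 121 y = 0.
Its general solution is
    y(x) = A e^(11x) + B e^(−11x),
with A, B fixed by the endpoint conditions.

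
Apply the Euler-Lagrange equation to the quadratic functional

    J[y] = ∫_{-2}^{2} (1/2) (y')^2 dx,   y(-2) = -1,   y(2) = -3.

The Lagrangian is L = (1/2) (y')^2.
Compute ∂L/∂y = 0, ∂L/∂y' = y'.
The Euler-Lagrange equation d/dx(∂L/∂y') − ∂L/∂y = 0 reduces to
    y'' = 0.
Its general solution is
    y(x) = A x + B,
with A, B fixed by the endpoint conditions.
Applying the endpoint conditions y(-2) = -1 and y(2) = -3: solve A·-2 + B = -1 and A·2 + B = -3. Subtracting gives A(2 − -2) = -3 − -1, so A = -1/2, and B = -1 − A·-2 = -2. Therefore
    y(x) = (-1/2) x - 2.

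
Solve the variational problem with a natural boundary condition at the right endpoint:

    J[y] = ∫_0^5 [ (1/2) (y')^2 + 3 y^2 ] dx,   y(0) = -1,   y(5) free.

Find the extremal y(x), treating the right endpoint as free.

The Lagrangian L = (1/2) (y')^2 + 3 y^2 gives
    ∂L/∂y = 6 y,   ∂L/∂y' = y'.
Euler-Lagrange: y'' − 6 y = 0.
With k = sqrt(6), the general solution is
    y(x) = A cosh(sqrt(6) x) + B sinh(sqrt(6) x).
Fixed left endpoint y(0) = -1 ⇒ A = -1.
The right endpoint x = 5 is free, so the natural (transversality) condition is ∂L/∂y' |_{x=5} = 0, i.e. y'(5) = 0.
Compute y'(x) = A k sinh(k x) + B k cosh(k x), so
    y'(5) = A k sinh(k·5) + B k cosh(k·5) = 0
    ⇒ B = −A tanh(k·5) = tanh(sqrt(6)·5).
Therefore the extremal is
    y(x) = −cosh(sqrt(6) x) + tanh(sqrt(6)·5) sinh(sqrt(6) x).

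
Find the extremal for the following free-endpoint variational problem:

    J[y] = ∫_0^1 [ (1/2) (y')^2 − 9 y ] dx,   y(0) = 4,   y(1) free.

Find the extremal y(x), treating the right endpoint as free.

The Lagrangian L = (1/2) (y')^2 − 9 y gives
    ∂L/∂y = −9,   ∂L/∂y' = y'.
Euler-Lagrange: d/dx(y') − (−9) = 0, i.e. y'' + 9 = 0, so
    y(x) = −(9/2) x^2 + C1 x + C2.
Fixed left endpoint y(0) = 4 ⇒ C2 = 4.
The right endpoint x = 1 is free, so the natural (transversality) condition is ∂L/∂y' |_{x=1} = 0, i.e. y'(1) = 0.
Compute y'(x) = −9 x + C1, so y'(1) = −9 + C1 = 0 ⇒ C1 = 9.
Therefore the extremal is
    y(x) = −(9/2) x^2 + 9 x + 4.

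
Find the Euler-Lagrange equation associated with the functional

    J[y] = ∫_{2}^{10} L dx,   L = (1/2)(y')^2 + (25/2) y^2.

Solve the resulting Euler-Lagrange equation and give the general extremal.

The Lagrangian is L = (1/2)(y')^2 + (25/2) y^2.
∂L/∂y = 25y.
∂L/∂y' = y'.
The Euler-Lagrange equation d/dx(∂L/∂y') − ∂L/∂y = 0 becomes:
    y'' - 25 y = 0
General solution: y(x) = A e^(5x) + B e^(-5x), where A and B are arbitrary constants fixed by the endpoint conditions.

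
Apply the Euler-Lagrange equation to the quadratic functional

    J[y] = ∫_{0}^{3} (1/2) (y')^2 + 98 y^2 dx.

The Lagrangian is L = (1/2) (y')^2 + 98 y^2.
Compute ∂L/∂y = 196y, ∂L/∂y' = y'.
The Euler-Lagrange equation d/dx(∂L/∂y') − ∂L/∂y = 0 reduces to
    y'' − 196 y = 0.
Its general solution is
    y(x) = A e^(14x) + B e^(−14x),
with A, B fixed by the endpoint conditions.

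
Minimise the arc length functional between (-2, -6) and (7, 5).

Arc-length functional: J[y] = ∫ sqrt(1 + (y')^2) dx.
Lagrangian L = sqrt(1 + (y')^2) has no explicit y dependence, so ∂L/∂y = 0 and the Euler-Lagrange equation gives
    d/dx( y' / sqrt(1 + (y')^2) ) = 0  ⇒  y' / sqrt(1 + (y')^2) = const.
Hence y' is constant, so y(x) is affine.
Fitting the endpoints (-2, -6) and (7, 5):
    slope m = (5 − (-6)) / (7 − (-2)) = 11/9,
    intercept c = (-6) − m·(-2) = -32/9.
Extremal: y(x) = (11/9) x - 32/9.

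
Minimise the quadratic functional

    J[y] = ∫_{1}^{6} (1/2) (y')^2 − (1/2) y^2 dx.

The Lagrangian is L = (1/2) (y')^2 − (1/2) y^2.
Compute ∂L/∂y = -y, ∂L/∂y' = y'.
The Euler-Lagrange equation d/dx(∂L/∂y') − ∂L/∂y = 0 reduces to
    y'' + y = 0.
Its general solution is
    y(x) = A sin(x) + B cos(x),
with A, B fixed by the endpoint conditions.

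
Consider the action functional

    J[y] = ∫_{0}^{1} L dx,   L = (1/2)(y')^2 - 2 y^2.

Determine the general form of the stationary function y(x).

The Lagrangian is L = (1/2)(y')^2 - 2 y^2.
∂L/∂y = -4y.
∂L/∂y' = y'.
The Euler-Lagrange equation d/dx(∂L/∂y') − ∂L/∂y = 0 becomes:
    y'' + 4 y = 0
General solution: y(x) = A sin(2x) + B cos(2x), where A and B are arbitrary constants fixed by the endpoint conditions.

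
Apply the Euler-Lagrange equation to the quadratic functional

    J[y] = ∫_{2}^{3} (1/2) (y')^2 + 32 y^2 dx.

The Lagrangian is L = (1/2) (y')^2 + 32 y^2.
Compute ∂L/∂y = 64y, ∂L/∂y' = y'.
The Euler-Lagrange equation d/dx(∂L/∂y') − ∂L/∂y = 0 reduces to
    y'' − 64 y = 0.
Its general solution is
    y(x) = A e^(8x) + B e^(−8x),
with A, B fixed by the endpoint conditions.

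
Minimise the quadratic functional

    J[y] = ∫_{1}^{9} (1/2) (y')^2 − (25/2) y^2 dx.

The Lagrangian is L = (1/2) (y')^2 − (25/2) y^2.
Compute ∂L/∂y = -25y, ∂L/∂y' = y'.
The Euler-Lagrange equation d/dx(∂L/∂y') − ∂L/∂y = 0 reduces to
    y'' + 25 y = 0.
Its general solution is
    y(x) = A sin(5x) + B cos(5x),
with A, B fixed by the endpoint conditions.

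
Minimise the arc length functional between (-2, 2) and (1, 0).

Arc-length functional: J[y] = ∫ sqrt(1 + (y')^2) dx.
Lagrangian L = sqrt(1 + (y')^2) has no explicit y dependence, so ∂L/∂y = 0 and the Euler-Lagrange equation gives
    d/dx( y' / sqrt(1 + (y')^2) ) = 0  ⇒  y' / sqrt(1 + (y')^2) = const.
Hence y' is constant, so y(x) is affine.
Fitting the endpoints (-2, 2) and (1, 0):
    slope m = (0 − 2) / (1 − (-2)) = -2/3,
    intercept c = 2 − m·(-2) = 2/3.
Extremal: y(x) = (-2/3) x + 2/3.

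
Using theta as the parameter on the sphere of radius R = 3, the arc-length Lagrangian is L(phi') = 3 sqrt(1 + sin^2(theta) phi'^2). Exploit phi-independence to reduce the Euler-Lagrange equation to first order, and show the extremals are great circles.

On the sphere of radius R = 3 with spherical coordinates (θ, φ), the induced metric is
    ds^2 = 9(dθ^2 + sin^2(θ) dφ^2).
Parameterise by θ; the arc-length functional is
    J[φ] = ∫ 3 sqrt(1 + sin^2(θ) (dφ/dθ)^2) dθ,
so L = 3 sqrt(1 + sin^2(θ) φ'^2). Compute
    ∂L/∂φ = 0  (L has no explicit φ dependence),
    ∂L/∂φ' = 3 sin^2(θ) φ' / sqrt(1 + sin^2(θ) φ'^2).
Since ∂L/∂φ = 0, the Euler-Lagrange equation
    d/dθ(∂L/∂φ') − ∂L/∂φ = 0
reduces to d/dθ(∂L/∂φ') = 0, i.e. the momentum conjugate to φ is conserved:
    3 sin^2(θ) φ' / sqrt(1 + sin^2(θ) φ'^2) = C.
The overall factor of 3 is constant, so dividing through gives Clairaut's relation sin^2(θ) φ' / sqrt(1 + sin^2(θ) φ'^2) = C' (with C' = C/3). Solving for φ' and integrating gives the great-circle family
    cot(θ) = A cos(φ − φ_0),
i.e. the intersection of the sphere with a plane through the origin. The two constants A and φ_0 (equivalently C and one phase) are fixed by the two endpoint conditions.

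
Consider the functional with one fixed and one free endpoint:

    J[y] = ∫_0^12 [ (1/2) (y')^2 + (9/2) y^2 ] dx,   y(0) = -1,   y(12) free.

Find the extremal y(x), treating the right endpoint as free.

The Lagrangian L = (1/2) (y')^2 + (9/2) y^2 gives
    ∂L/∂y = 9 y,   ∂L/∂y' = y'.
Euler-Lagrange: y'' − 9 y = 0.
With k = 3, the general solution is
    y(x) = A cosh(3 x) + B sinh(3 x).
Fixed left endpoint y(0) = -1 ⇒ A = -1.
The right endpoint x = 12 is free, so the natural (transversality) condition is ∂L/∂y' |_{x=12} = 0, i.e. y'(12) = 0.
Compute y'(x) = A k sinh(k x) + B k cosh(k x), so
    y'(12) = A k sinh(k·12) + B k cosh(k·12) = 0
    ⇒ B = −A tanh(k·12) = tanh(3·12).
Therefore the extremal is
    y(x) = −cosh(3 x) + tanh(3·12) sinh(3 x).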